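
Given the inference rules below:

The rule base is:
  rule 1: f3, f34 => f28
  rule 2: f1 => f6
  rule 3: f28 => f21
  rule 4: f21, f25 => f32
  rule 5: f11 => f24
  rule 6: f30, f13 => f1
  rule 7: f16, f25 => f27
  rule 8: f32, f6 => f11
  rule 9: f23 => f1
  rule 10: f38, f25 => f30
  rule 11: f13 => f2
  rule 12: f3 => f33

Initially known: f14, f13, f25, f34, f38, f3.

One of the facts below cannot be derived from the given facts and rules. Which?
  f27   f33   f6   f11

Round 1: rule 1 [f3, f34 => f28]; rule 10 [f38, f25 => f30]; rule 11 [f13 => f2]; rule 12 [f3 => f33]. Adds f28, f30, f2, f33.
Round 2: rule 3 [f28 => f21]; rule 6 [f30, f13 => f1]. Adds f21, f1.
Round 3: rule 2 [f1 => f6]; rule 4 [f21, f25 => f32]. Adds f6, f32.
Round 4: rule 8 [f32, f6 => f11]. Adds f11.
Round 5: rule 5 [f11 => f24]. Adds f24.
Derived: f11 (round 4), f6 (round 3), f33 (round 1). f27 never appears in any round.

f27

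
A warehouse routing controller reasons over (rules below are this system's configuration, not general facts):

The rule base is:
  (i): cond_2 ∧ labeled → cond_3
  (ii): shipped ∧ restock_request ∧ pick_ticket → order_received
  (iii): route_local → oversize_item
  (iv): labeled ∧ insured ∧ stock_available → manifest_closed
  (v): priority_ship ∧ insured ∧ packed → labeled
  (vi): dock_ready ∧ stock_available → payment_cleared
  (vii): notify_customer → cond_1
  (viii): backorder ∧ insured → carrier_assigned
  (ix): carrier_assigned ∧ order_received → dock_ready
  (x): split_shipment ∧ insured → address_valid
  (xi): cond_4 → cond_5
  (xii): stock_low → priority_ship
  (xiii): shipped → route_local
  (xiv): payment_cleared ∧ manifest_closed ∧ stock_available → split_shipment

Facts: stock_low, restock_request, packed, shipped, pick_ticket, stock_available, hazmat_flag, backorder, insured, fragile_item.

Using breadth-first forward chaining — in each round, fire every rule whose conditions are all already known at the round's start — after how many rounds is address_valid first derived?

Round 1: (ii) [shipped ∧ restock_request ∧ pick_ticket → order_received]; (viii) [backorder ∧ insured → carrier_assigned]; (xii) [stock_low → priority_ship]; (xiii) [shipped → route_local]. Adds order_received, carrier_assigned, priority_ship, route_local.
Round 2: (iii) [route_local → oversize_item]; (v) [priority_ship ∧ insured ∧ packed → labeled]; (ix) [carrier_assigned ∧ order_received → dock_ready]. Adds oversize_item, labeled, dock_ready.
Round 3: (iv) [labeled ∧ insured ∧ stock_available → manifest_closed]; (vi) [dock_ready ∧ stock_available → payment_cleared]. Adds manifest_closed, payment_cleared.
Round 4: (xiv) [payment_cleared ∧ manifest_closed ∧ stock_available → split_shipment]. Adds split_shipment.
Round 5: (x) [split_shipment ∧ insured → address_valid]. Adds address_valid.
address_valid first appears in round 5.

5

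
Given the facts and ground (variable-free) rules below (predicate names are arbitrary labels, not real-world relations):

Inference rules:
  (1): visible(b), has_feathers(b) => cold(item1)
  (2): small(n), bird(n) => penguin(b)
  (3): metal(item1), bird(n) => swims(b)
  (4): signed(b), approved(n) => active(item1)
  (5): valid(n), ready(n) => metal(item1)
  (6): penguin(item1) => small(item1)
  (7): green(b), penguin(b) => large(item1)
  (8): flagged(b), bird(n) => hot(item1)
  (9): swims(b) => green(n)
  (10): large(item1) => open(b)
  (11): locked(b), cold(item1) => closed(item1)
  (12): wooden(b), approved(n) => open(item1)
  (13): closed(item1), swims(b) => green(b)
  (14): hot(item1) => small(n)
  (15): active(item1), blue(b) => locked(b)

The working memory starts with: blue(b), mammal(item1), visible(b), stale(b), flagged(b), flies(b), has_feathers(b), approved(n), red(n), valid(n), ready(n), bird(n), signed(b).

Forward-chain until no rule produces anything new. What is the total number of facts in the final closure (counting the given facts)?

[1] (1) [visible(b), has_feathers(b) => cold(item1)]; (4) [signed(b), approved(n) => active(item1)]; (5) [valid(n), ready(n) => metal(item1)]; (8) [flagged(b), bird(n) => hot(item1)]. ⇒ new: cold(item1), active(item1), metal(item1), hot(item1).
[2] (3) [metal(item1), bird(n) => swims(b)]; (14) [hot(item1) => small(n)]; (15) [active(item1), blue(b) => locked(b)]. ⇒ new: swims(b), small(n), locked(b).
[3] (2) [small(n), bird(n) => penguin(b)]; (9) [swims(b) => green(n)]; (11) [locked(b), cold(item1) => closed(item1)]. ⇒ new: penguin(b), green(n), closed(item1).
[4] (13) [closed(item1), swims(b) => green(b)]. ⇒ new: green(b).
[5] (7) [green(b), penguin(b) => large(item1)]. ⇒ new: large(item1).
[6] (10) [large(item1) => open(b)]. ⇒ new: open(b).
Closure: {active(item1), approved(n), bird(n), blue(b), closed(item1), cold(item1), flagged(b), flies(b), green(b), green(n), has_feathers(b), hot(item1), large(item1), locked(b), mammal(item1), metal(item1), open(b), penguin(b), ready(n), red(n), signed(b), small(n), stale(b), swims(b), valid(n), visible(b)} — 26 facts.

26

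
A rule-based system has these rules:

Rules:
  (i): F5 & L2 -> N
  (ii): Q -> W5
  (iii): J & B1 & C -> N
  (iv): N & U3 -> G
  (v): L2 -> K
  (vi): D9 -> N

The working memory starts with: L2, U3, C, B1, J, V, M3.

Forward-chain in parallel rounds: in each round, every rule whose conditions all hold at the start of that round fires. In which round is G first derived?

2

Round 1 fires (iii), (v), giving N, K.
Round 2 fires (iv), giving G.
G first appears in round 2.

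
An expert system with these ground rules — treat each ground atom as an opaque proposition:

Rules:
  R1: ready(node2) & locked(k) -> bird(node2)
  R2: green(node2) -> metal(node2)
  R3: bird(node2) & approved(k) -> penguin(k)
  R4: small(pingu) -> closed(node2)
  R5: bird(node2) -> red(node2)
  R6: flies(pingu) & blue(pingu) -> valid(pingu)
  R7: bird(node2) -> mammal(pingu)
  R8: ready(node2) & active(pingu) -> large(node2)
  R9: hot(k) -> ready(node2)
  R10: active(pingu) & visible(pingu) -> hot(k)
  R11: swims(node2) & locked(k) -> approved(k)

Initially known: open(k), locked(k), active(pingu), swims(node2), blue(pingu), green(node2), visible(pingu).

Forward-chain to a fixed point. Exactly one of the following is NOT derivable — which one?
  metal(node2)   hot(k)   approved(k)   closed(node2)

closed(node2)

[1] R2 [green(node2) -> metal(node2)]; R10 [active(pingu) & visible(pingu) -> hot(k)]; R11 [swims(node2) & locked(k) -> approved(k)]. ⇒ new: metal(node2), hot(k), approved(k).
[2] R9 [hot(k) -> ready(node2)]. ⇒ new: ready(node2).
[3] R1 [ready(node2) & locked(k) -> bird(node2)]; R8 [ready(node2) & active(pingu) -> large(node2)]. ⇒ new: bird(node2), large(node2).
[4] R3 [bird(node2) & approved(k) -> penguin(k)]; R5 [bird(node2) -> red(node2)]; R7 [bird(node2) -> mammal(pingu)]. ⇒ new: penguin(k), red(node2), mammal(pingu).
Derived: approved(k) (round 1), metal(node2) (round 1), hot(k) (round 1). closed(node2) never appears in any round.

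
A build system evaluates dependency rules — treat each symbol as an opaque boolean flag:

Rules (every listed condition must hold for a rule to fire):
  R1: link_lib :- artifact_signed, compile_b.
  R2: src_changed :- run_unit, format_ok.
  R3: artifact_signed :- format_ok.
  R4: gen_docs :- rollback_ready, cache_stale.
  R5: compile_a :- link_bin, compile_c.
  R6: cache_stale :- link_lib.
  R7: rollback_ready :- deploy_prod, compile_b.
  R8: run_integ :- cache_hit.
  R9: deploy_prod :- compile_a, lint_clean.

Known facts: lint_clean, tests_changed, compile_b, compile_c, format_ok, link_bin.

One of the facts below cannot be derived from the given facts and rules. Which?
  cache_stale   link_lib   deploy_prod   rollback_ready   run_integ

run_integ

Round 1 fires R3, R5, giving artifact_signed, compile_a.
Round 2 fires R1, R9, giving link_lib, deploy_prod.
Round 3 fires R6, R7, giving cache_stale, rollback_ready.
Round 4 fires R4, giving gen_docs.
Derived: cache_stale (round 3), link_lib (round 2), rollback_ready (round 3), deploy_prod (round 2). run_integ never appears in any round.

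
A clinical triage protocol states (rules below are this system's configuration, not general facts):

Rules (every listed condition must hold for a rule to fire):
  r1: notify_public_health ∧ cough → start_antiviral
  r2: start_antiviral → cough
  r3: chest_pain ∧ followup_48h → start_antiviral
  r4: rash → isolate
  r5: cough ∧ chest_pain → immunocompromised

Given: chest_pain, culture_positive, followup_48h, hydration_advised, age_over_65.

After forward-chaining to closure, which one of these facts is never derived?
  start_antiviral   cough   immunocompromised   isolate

isolate

[1] r3 [chest_pain ∧ followup_48h → start_antiviral]. ⇒ new: start_antiviral.
[2] r2 [start_antiviral → cough]. ⇒ new: cough.
[3] r5 [cough ∧ chest_pain → immunocompromised]. ⇒ new: immunocompromised.
Derived: immunocompromised (round 3), start_antiviral (round 1), cough (round 2). isolate never appears in any round.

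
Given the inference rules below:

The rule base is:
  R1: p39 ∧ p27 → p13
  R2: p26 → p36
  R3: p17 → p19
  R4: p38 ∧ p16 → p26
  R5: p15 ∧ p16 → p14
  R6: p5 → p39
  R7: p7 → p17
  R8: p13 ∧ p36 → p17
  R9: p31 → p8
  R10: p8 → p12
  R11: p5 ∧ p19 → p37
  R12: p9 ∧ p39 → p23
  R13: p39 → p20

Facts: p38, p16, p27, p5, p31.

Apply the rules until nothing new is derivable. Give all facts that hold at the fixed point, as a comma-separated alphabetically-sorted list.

Round 1: R4 [p38 ∧ p16 → p26]; R6 [p5 → p39]; R9 [p31 → p8]. New: p26, p39, p8.
Round 2: R1 [p39 ∧ p27 → p13]; R2 [p26 → p36]; R10 [p8 → p12]; R13 [p39 → p20]. New: p13, p36, p12, p20.
Round 3: R8 [p13 ∧ p36 → p17]. New: p17.
Round 4: R3 [p17 → p19]. New: p19.
Round 5: R11 [p5 ∧ p19 → p37]. New: p37.

p12, p13, p16, p17, p19, p20, p26, p27, p31, p36, p37, p38, p39, p5, p8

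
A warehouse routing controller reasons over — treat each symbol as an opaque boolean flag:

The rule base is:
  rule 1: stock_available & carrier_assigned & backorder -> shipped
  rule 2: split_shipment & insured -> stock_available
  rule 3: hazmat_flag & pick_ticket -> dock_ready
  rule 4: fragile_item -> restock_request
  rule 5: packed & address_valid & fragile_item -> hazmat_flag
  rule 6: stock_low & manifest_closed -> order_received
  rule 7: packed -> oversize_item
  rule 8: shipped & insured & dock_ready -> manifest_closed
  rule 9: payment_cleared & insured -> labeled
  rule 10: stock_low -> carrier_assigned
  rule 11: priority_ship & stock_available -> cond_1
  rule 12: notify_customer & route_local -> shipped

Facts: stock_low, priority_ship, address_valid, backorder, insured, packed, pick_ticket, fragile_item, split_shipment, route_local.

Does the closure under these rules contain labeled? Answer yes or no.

[1] rule 2 [split_shipment & insured -> stock_available]; rule 4 [fragile_item -> restock_request]; rule 5 [packed & address_valid & fragile_item -> hazmat_flag]; rule 7 [packed -> oversize_item]; rule 10 [stock_low -> carrier_assigned]. ⇒ new: stock_available, restock_request, hazmat_flag, oversize_item, carrier_assigned.
[2] rule 1 [stock_available & carrier_assigned & backorder -> shipped]; rule 3 [hazmat_flag & pick_ticket -> dock_ready]; rule 11 [priority_ship & stock_available -> cond_1]. ⇒ new: shipped, dock_ready, cond_1.
[3] rule 8 [shipped & insured & dock_ready -> manifest_closed]. ⇒ new: manifest_closed.
[4] rule 6 [stock_low & manifest_closed -> order_received]. ⇒ new: order_received.
Fixed point reached. labeled is concluded only by rule 9; rule 9 needs payment_cleared (never derived).

no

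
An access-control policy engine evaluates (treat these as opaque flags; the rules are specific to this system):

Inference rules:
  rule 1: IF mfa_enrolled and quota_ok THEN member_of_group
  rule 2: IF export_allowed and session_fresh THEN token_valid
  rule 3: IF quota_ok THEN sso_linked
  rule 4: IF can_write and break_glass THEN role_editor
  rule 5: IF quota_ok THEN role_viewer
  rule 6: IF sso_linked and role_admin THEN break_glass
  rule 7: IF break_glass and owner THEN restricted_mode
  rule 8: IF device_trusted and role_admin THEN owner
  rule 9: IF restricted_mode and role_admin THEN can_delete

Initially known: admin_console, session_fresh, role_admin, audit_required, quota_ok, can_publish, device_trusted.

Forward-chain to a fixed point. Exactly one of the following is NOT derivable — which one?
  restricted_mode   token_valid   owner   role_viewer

token_valid

Round 1: rule 3 [IF quota_ok THEN sso_linked]; rule 5 [IF quota_ok THEN role_viewer]; rule 8 [IF device_trusted and role_admin THEN owner]. Adds sso_linked, role_viewer, owner.
Round 2: rule 6 [IF sso_linked and role_admin THEN break_glass]. Adds break_glass.
Round 3: rule 7 [IF break_glass and owner THEN restricted_mode]. Adds restricted_mode.
Round 4: rule 9 [IF restricted_mode and role_admin THEN can_delete]. Adds can_delete.
Derived: owner (round 1), role_viewer (round 1), restricted_mode (round 3). token_valid never appears in any round.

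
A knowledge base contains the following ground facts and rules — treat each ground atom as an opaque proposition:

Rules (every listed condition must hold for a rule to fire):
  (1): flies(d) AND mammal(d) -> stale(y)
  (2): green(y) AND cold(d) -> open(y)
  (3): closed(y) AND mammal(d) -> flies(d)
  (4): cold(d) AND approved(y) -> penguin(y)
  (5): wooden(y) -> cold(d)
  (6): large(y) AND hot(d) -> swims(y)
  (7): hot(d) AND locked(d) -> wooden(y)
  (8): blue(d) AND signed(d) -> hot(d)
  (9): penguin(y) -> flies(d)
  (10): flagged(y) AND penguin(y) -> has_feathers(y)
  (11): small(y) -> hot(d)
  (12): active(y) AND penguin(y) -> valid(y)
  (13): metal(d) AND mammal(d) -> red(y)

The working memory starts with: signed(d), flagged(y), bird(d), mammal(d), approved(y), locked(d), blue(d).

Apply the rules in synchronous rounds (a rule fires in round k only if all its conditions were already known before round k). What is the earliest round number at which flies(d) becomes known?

Round 1: (8) [blue(d) AND signed(d) -> hot(d)]. Adds hot(d).
Round 2: (7) [hot(d) AND locked(d) -> wooden(y)]. Adds wooden(y).
Round 3: (5) [wooden(y) -> cold(d)]. Adds cold(d).
Round 4: (4) [cold(d) AND approved(y) -> penguin(y)]. Adds penguin(y).
Round 5: (9) [penguin(y) -> flies(d)]; (10) [flagged(y) AND penguin(y) -> has_feathers(y)]. Adds flies(d), has_feathers(y).
flies(d) first appears in round 5.

5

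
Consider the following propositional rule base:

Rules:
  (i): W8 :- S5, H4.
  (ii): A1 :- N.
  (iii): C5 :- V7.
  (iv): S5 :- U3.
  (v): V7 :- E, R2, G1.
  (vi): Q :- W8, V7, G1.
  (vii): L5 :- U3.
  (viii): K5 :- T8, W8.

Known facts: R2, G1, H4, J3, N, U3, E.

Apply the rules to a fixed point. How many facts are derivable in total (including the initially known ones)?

Round 1 — (ii), (iv), (v), (vii), derive A1, S5, V7, L5.
Round 2 — (i), (iii), derive W8, C5.
Round 3 — (vi), derive Q.
Closure: {A1, C5, E, G1, H4, J3, L5, N, Q, R2, S5, U3, V7, W8} — 14 facts.

14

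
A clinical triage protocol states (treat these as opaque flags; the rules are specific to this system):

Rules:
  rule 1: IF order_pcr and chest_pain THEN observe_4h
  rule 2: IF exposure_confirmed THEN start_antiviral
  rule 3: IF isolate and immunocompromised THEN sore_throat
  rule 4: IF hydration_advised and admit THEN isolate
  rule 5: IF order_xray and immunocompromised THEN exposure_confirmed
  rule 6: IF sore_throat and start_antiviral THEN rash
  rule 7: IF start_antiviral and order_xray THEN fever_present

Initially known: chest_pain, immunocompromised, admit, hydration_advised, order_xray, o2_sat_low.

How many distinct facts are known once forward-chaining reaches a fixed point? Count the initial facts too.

Round 1 — rule 4, rule 5, derive isolate, exposure_confirmed.
Round 2 — rule 2, rule 3, derive start_antiviral, sore_throat.
Round 3 — rule 6, rule 7, derive rash, fever_present.
Closure: {admit, chest_pain, exposure_confirmed, fever_present, hydration_advised, immunocompromised, isolate, o2_sat_low, order_xray, rash, sore_throat, start_antiviral} — 12 facts.

12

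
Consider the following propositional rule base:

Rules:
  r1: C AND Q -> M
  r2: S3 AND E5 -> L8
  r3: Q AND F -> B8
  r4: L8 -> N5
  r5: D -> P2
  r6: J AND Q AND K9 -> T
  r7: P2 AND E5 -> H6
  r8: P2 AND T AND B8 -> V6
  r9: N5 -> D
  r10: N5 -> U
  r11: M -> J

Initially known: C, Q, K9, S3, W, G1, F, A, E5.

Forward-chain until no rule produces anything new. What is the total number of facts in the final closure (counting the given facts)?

Round 1 fires r1, r2, r3, giving M, L8, B8.
Round 2 fires r4, r11, giving N5, J.
Round 3 fires r6, r9, r10, giving T, D, U.
Round 4 fires r5, giving P2.
Round 5 fires r7, r8, giving H6, V6.
Closure: {A, B8, C, D, E5, F, G1, H6, J, K9, L8, M, N5, P2, Q, S3, T, U, V6, W} — 20 facts.

20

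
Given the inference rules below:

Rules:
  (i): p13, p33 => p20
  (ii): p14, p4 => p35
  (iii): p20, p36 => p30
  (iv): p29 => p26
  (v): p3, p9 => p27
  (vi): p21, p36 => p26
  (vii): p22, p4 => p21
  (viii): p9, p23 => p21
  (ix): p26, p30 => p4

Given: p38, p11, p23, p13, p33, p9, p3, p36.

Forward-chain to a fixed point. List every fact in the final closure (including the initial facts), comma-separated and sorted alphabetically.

[1] (i) [p13, p33 => p20]; (v) [p3, p9 => p27]; (viii) [p9, p23 => p21]. ⇒ new: p20, p27, p21.
[2] (iii) [p20, p36 => p30]; (vi) [p21, p36 => p26]. ⇒ new: p30, p26.
[3] (ix) [p26, p30 => p4]. ⇒ new: p4.

p11, p13, p20, p21, p23, p26, p27, p3, p30, p33, p36, p38, p4, p9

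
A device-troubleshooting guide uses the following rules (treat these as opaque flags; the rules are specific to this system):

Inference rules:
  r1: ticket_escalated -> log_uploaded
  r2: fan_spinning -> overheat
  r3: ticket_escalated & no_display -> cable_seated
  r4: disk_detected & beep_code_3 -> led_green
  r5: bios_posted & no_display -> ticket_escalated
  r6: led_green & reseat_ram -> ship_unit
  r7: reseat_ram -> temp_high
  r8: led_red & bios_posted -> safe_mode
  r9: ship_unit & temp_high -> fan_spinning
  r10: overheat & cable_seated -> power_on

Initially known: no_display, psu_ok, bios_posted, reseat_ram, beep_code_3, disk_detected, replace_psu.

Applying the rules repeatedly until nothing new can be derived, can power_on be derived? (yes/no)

yes

Round 1: r4 [disk_detected & beep_code_3 -> led_green]; r5 [bios_posted & no_display -> ticket_escalated]; r7 [reseat_ram -> temp_high]. New: led_green, ticket_escalated, temp_high.
Round 2: r1 [ticket_escalated -> log_uploaded]; r3 [ticket_escalated & no_display -> cable_seated]; r6 [led_green & reseat_ram -> ship_unit]. New: log_uploaded, cable_seated, ship_unit.
Round 3: r9 [ship_unit & temp_high -> fan_spinning]. New: fan_spinning.
Round 4: r2 [fan_spinning -> overheat]. New: overheat.
Round 5: r10 [overheat & cable_seated -> power_on]. New: power_on.
power_on appears in round 5, so it is derivable.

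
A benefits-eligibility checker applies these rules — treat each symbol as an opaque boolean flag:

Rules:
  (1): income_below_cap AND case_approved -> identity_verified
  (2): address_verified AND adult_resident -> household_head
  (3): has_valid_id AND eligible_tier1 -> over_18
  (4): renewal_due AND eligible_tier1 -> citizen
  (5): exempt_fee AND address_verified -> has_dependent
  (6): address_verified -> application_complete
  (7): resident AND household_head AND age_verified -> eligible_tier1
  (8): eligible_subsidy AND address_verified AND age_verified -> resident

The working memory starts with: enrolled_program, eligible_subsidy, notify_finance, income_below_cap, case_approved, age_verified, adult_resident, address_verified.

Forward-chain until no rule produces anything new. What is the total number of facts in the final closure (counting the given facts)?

[1] (1) [income_below_cap AND case_approved -> identity_verified]; (2) [address_verified AND adult_resident -> household_head]; (6) [address_verified -> application_complete]; (8) [eligible_subsidy AND address_verified AND age_verified -> resident]. ⇒ new: identity_verified, household_head, application_complete, resident.
[2] (7) [resident AND household_head AND age_verified -> eligible_tier1]. ⇒ new: eligible_tier1.
Closure: {address_verified, adult_resident, age_verified, application_complete, case_approved, eligible_subsidy, eligible_tier1, enrolled_program, household_head, identity_verified, income_below_cap, notify_finance, resident} — 13 facts.

13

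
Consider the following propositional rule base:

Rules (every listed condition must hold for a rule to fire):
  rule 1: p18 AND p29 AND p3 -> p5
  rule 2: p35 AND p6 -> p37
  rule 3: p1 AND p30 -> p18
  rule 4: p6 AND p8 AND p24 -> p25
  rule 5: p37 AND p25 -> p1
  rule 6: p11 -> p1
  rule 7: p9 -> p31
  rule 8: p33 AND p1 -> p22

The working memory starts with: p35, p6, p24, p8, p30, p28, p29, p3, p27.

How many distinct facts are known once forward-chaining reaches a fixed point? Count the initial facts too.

14

[1] rule 2 [p35 AND p6 -> p37]; rule 4 [p6 AND p8 AND p24 -> p25]. ⇒ new: p37, p25.
[2] rule 5 [p37 AND p25 -> p1]. ⇒ new: p1.
[3] rule 3 [p1 AND p30 -> p18]. ⇒ new: p18.
[4] rule 1 [p18 AND p29 AND p3 -> p5]. ⇒ new: p5.
Closure: {p1, p18, p24, p25, p27, p28, p29, p3, p30, p35, p37, p5, p6, p8} — 14 facts.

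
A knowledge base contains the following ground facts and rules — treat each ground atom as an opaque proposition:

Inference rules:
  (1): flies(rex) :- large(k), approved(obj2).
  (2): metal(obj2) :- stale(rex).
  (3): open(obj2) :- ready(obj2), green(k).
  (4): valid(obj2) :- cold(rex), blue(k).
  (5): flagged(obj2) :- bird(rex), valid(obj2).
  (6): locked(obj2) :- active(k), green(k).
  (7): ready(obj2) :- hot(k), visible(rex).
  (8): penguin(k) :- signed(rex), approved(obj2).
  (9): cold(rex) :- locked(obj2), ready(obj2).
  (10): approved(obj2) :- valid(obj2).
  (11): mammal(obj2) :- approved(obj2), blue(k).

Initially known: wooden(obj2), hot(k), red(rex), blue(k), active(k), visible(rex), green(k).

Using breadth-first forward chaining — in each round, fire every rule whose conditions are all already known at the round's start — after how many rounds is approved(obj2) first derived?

Round 1: (6) [locked(obj2) :- active(k), green(k).]; (7) [ready(obj2) :- hot(k), visible(rex).]. New: locked(obj2), ready(obj2).
Round 2: (3) [open(obj2) :- ready(obj2), green(k).]; (9) [cold(rex) :- locked(obj2), ready(obj2).]. New: open(obj2), cold(rex).
Round 3: (4) [valid(obj2) :- cold(rex), blue(k).]. New: valid(obj2).
Round 4: (10) [approved(obj2) :- valid(obj2).]. New: approved(obj2).
approved(obj2) first appears in round 4.

4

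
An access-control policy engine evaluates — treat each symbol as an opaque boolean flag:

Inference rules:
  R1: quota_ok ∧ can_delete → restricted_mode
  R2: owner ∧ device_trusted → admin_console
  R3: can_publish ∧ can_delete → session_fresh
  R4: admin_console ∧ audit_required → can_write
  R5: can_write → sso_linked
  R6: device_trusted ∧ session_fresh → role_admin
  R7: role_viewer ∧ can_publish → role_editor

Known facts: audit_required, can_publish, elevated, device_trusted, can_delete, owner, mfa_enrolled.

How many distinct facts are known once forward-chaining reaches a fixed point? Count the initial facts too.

12

Round 1: R2 [owner ∧ device_trusted → admin_console]; R3 [can_publish ∧ can_delete → session_fresh]. New: admin_console, session_fresh.
Round 2: R4 [admin_console ∧ audit_required → can_write]; R6 [device_trusted ∧ session_fresh → role_admin]. New: can_write, role_admin.
Round 3: R5 [can_write → sso_linked]. New: sso_linked.
Closure: {admin_console, audit_required, can_delete, can_publish, can_write, device_trusted, elevated, mfa_enrolled, owner, role_admin, session_fresh, sso_linked} — 12 facts.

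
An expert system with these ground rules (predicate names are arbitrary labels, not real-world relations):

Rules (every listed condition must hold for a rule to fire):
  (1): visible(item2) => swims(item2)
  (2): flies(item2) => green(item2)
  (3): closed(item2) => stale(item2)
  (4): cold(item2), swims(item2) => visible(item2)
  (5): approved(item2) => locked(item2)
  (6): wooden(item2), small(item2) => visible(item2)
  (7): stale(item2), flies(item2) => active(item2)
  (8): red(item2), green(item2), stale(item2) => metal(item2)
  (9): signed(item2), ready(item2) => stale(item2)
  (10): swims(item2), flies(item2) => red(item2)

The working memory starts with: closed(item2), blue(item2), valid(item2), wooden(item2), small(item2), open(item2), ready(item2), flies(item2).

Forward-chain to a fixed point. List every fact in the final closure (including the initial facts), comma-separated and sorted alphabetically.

active(item2), blue(item2), closed(item2), flies(item2), green(item2), metal(item2), open(item2), ready(item2), red(item2), small(item2), stale(item2), swims(item2), valid(item2), visible(item2), wooden(item2)

Round 1: (2) [flies(item2) => green(item2)]; (3) [closed(item2) => stale(item2)]; (6) [wooden(item2), small(item2) => visible(item2)]. Adds green(item2), stale(item2), visible(item2).
Round 2: (1) [visible(item2) => swims(item2)]; (7) [stale(item2), flies(item2) => active(item2)]. Adds swims(item2), active(item2).
Round 3: (10) [swims(item2), flies(item2) => red(item2)]. Adds red(item2).
Round 4: (8) [red(item2), green(item2), stale(item2) => metal(item2)]. Adds metal(item2).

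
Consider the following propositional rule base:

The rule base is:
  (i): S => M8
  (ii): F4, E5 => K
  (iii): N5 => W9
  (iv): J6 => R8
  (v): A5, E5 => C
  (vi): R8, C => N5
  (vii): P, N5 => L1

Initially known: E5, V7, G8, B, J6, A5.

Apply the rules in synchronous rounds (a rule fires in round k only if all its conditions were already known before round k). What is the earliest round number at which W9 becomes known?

Round 1 — (iv), (v), derive R8, C.
Round 2 — (vi), derive N5.
Round 3 — (iii), derive W9.
W9 first appears in round 3.

3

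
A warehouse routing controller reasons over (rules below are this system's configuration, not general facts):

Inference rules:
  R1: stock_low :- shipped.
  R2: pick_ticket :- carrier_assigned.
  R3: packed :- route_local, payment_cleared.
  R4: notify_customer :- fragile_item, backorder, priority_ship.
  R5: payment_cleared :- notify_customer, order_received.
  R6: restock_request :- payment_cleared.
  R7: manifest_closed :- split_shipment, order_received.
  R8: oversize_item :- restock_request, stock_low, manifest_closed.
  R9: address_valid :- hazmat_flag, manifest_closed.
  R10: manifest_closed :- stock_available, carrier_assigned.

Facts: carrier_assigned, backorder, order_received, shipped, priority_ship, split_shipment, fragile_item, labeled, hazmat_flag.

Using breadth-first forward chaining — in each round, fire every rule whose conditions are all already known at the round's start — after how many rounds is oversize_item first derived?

4

Round 1: R1 [stock_low :- shipped.]; R2 [pick_ticket :- carrier_assigned.]; R4 [notify_customer :- fragile_item, backorder, priority_ship.]; R7 [manifest_closed :- split_shipment, order_received.]. Adds stock_low, pick_ticket, notify_customer, manifest_closed.
Round 2: R5 [payment_cleared :- notify_customer, order_received.]; R9 [address_valid :- hazmat_flag, manifest_closed.]. Adds payment_cleared, address_valid.
Round 3: R6 [restock_request :- payment_cleared.]. Adds restock_request.
Round 4: R8 [oversize_item :- restock_request, stock_low, manifest_closed.]. Adds oversize_item.
oversize_item first appears in round 4.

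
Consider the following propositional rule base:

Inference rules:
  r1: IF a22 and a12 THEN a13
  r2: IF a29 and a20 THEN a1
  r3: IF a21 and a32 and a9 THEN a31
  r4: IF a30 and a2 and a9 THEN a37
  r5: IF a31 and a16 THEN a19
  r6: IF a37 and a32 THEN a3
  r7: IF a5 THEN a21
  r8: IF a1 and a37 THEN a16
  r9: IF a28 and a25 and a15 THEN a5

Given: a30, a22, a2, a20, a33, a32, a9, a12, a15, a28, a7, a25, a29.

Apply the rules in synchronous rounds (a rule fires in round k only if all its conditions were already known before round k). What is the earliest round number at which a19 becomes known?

Round 1: r1 [IF a22 and a12 THEN a13]; r2 [IF a29 and a20 THEN a1]; r4 [IF a30 and a2 and a9 THEN a37]; r9 [IF a28 and a25 and a15 THEN a5]. Adds a13, a1, a37, a5.
Round 2: r6 [IF a37 and a32 THEN a3]; r7 [IF a5 THEN a21]; r8 [IF a1 and a37 THEN a16]. Adds a3, a21, a16.
Round 3: r3 [IF a21 and a32 and a9 THEN a31]. Adds a31.
Round 4: r5 [IF a31 and a16 THEN a19]. Adds a19.
a19 first appears in round 4.

4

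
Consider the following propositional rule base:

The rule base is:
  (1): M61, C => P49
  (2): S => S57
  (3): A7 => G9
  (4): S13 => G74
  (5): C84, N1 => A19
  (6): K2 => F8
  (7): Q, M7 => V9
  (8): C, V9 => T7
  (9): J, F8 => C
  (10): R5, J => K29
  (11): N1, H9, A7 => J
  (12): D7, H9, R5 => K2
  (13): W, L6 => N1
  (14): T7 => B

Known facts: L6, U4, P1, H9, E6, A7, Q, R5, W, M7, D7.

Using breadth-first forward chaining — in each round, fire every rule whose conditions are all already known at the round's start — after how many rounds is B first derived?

Round 1 — (3), (7), (12), (13), derive G9, V9, K2, N1.
Round 2 — (6), (11), derive F8, J.
Round 3 — (9), (10), derive C, K29.
Round 4 — (8), derive T7.
Round 5 — (14), derive B.
B first appears in round 5.

5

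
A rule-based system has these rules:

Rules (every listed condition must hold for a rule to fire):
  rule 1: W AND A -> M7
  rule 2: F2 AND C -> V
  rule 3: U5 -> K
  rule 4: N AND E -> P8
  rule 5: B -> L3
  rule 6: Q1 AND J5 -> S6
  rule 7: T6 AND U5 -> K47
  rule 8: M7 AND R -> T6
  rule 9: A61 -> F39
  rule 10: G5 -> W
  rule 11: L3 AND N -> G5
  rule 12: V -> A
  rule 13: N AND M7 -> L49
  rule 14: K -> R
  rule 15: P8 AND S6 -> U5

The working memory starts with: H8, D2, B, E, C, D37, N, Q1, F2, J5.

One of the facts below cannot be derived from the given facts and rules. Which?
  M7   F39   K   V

Round 1: rule 2 [F2 AND C -> V]; rule 4 [N AND E -> P8]; rule 5 [B -> L3]; rule 6 [Q1 AND J5 -> S6]. Adds V, P8, L3, S6.
Round 2: rule 11 [L3 AND N -> G5]; rule 12 [V -> A]; rule 15 [P8 AND S6 -> U5]. Adds G5, A, U5.
Round 3: rule 3 [U5 -> K]; rule 10 [G5 -> W]. Adds K, W.
Round 4: rule 1 [W AND A -> M7]; rule 14 [K -> R]. Adds M7, R.
Round 5: rule 8 [M7 AND R -> T6]; rule 13 [N AND M7 -> L49]. Adds T6, L49.
Round 6: rule 7 [T6 AND U5 -> K47]. Adds K47.
Derived: M7 (round 4), K (round 3), V (round 1). F39 never appears in any round.

F39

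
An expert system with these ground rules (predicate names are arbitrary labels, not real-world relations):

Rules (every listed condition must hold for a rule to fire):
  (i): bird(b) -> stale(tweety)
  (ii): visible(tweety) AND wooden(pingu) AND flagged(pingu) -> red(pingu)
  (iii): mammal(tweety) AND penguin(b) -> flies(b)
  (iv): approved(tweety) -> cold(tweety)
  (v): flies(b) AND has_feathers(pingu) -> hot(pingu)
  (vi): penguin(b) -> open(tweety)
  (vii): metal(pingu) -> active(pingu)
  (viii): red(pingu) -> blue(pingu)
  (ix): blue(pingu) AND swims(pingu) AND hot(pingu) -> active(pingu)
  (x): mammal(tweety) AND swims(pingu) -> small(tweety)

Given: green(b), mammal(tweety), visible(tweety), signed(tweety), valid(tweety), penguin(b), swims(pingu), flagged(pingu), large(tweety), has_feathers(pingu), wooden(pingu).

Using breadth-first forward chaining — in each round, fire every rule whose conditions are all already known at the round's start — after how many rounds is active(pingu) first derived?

3

[1] (ii) [visible(tweety) AND wooden(pingu) AND flagged(pingu) -> red(pingu)]; (iii) [mammal(tweety) AND penguin(b) -> flies(b)]; (vi) [penguin(b) -> open(tweety)]; (x) [mammal(tweety) AND swims(pingu) -> small(tweety)]. ⇒ new: red(pingu), flies(b), open(tweety), small(tweety).
[2] (v) [flies(b) AND has_feathers(pingu) -> hot(pingu)]; (viii) [red(pingu) -> blue(pingu)]. ⇒ new: hot(pingu), blue(pingu).
[3] (ix) [blue(pingu) AND swims(pingu) AND hot(pingu) -> active(pingu)]. ⇒ new: active(pingu).
active(pingu) first appears in round 3.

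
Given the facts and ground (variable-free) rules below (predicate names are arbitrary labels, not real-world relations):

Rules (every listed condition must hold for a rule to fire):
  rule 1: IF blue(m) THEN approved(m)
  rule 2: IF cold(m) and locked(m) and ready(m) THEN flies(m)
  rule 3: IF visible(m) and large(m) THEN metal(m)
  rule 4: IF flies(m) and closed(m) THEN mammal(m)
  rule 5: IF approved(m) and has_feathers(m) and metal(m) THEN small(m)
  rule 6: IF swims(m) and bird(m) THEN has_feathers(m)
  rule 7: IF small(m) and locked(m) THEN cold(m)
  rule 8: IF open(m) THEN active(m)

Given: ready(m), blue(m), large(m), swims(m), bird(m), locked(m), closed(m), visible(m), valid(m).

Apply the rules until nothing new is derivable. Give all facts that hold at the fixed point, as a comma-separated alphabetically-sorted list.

approved(m), bird(m), blue(m), closed(m), cold(m), flies(m), has_feathers(m), large(m), locked(m), mammal(m), metal(m), ready(m), small(m), swims(m), valid(m), visible(m)

Round 1: rule 1 [IF blue(m) THEN approved(m)]; rule 3 [IF visible(m) and large(m) THEN metal(m)]; rule 6 [IF swims(m) and bird(m) THEN has_feathers(m)]. Adds approved(m), metal(m), has_feathers(m).
Round 2: rule 5 [IF approved(m) and has_feathers(m) and metal(m) THEN small(m)]. Adds small(m).
Round 3: rule 7 [IF small(m) and locked(m) THEN cold(m)]. Adds cold(m).
Round 4: rule 2 [IF cold(m) and locked(m) and ready(m) THEN flies(m)]. Adds flies(m).
Round 5: rule 4 [IF flies(m) and closed(m) THEN mammal(m)]. Adds mammal(m).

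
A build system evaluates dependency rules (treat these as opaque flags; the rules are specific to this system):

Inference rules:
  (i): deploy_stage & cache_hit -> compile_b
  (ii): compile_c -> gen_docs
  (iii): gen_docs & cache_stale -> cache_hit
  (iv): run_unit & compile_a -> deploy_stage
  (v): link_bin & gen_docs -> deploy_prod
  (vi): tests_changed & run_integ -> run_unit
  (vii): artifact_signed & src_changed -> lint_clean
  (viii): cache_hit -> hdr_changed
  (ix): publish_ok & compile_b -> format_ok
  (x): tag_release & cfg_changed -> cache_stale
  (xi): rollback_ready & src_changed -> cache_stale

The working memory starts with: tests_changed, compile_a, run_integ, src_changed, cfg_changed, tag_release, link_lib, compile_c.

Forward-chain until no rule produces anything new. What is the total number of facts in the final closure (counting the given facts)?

Round 1: (ii) [compile_c -> gen_docs]; (vi) [tests_changed & run_integ -> run_unit]; (x) [tag_release & cfg_changed -> cache_stale]. New: gen_docs, run_unit, cache_stale.
Round 2: (iii) [gen_docs & cache_stale -> cache_hit]; (iv) [run_unit & compile_a -> deploy_stage]. New: cache_hit, deploy_stage.
Round 3: (i) [deploy_stage & cache_hit -> compile_b]; (viii) [cache_hit -> hdr_changed]. New: compile_b, hdr_changed.
Closure: {cache_hit, cache_stale, cfg_changed, compile_a, compile_b, compile_c, deploy_stage, gen_docs, hdr_changed, link_lib, run_integ, run_unit, src_changed, tag_release, tests_changed} — 15 facts.

15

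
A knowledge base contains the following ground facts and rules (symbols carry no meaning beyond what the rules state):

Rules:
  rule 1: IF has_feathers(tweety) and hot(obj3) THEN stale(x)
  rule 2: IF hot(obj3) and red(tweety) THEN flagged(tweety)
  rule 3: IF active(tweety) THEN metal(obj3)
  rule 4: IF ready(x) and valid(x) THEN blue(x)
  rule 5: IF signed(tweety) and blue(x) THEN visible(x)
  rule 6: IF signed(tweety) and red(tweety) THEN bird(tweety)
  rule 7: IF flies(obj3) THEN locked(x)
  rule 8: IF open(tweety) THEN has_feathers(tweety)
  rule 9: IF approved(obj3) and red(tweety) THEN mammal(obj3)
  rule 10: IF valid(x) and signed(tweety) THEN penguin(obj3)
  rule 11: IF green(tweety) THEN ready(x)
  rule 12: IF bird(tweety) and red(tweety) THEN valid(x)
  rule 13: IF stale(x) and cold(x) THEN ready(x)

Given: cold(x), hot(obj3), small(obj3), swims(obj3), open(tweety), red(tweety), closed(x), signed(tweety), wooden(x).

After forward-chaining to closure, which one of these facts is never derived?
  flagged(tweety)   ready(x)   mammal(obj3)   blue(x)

mammal(obj3)

Round 1: rule 2 [IF hot(obj3) and red(tweety) THEN flagged(tweety)]; rule 6 [IF signed(tweety) and red(tweety) THEN bird(tweety)]; rule 8 [IF open(tweety) THEN has_feathers(tweety)]. New: flagged(tweety), bird(tweety), has_feathers(tweety).
Round 2: rule 1 [IF has_feathers(tweety) and hot(obj3) THEN stale(x)]; rule 12 [IF bird(tweety) and red(tweety) THEN valid(x)]. New: stale(x), valid(x).
Round 3: rule 10 [IF valid(x) and signed(tweety) THEN penguin(obj3)]; rule 13 [IF stale(x) and cold(x) THEN ready(x)]. New: penguin(obj3), ready(x).
Round 4: rule 4 [IF ready(x) and valid(x) THEN blue(x)]. New: blue(x).
Round 5: rule 5 [IF signed(tweety) and blue(x) THEN visible(x)]. New: visible(x).
Derived: blue(x) (round 4), flagged(tweety) (round 1), ready(x) (round 3). mammal(obj3) never appears in any round.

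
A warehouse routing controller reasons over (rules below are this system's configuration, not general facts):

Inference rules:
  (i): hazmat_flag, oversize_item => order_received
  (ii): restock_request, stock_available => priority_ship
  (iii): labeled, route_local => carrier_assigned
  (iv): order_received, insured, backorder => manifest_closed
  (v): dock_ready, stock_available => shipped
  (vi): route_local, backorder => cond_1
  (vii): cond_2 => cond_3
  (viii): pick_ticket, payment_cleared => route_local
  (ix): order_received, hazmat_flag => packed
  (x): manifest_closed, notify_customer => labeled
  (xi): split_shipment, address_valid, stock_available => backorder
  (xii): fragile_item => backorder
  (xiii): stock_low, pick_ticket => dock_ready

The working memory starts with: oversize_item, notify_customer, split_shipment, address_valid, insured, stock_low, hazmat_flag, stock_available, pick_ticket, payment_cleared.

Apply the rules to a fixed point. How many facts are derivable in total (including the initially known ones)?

20

Round 1 fires (i), (viii), (xi), (xiii), giving order_received, route_local, backorder, dock_ready.
Round 2 fires (iv), (v), (vi), (ix), giving manifest_closed, shipped, cond_1, packed.
Round 3 fires (x), giving labeled.
Round 4 fires (iii), giving carrier_assigned.
Closure: {address_valid, backorder, carrier_assigned, cond_1, dock_ready, hazmat_flag, insured, labeled, manifest_closed, notify_customer, order_received, oversize_item, packed, payment_cleared, pick_ticket, route_local, shipped, split_shipment, stock_available, stock_low} — 20 facts.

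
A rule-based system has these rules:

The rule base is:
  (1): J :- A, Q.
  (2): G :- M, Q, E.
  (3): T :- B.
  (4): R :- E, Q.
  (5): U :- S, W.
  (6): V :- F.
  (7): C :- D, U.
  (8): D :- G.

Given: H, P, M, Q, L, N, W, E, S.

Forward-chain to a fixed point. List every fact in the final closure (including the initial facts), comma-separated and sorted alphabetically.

[1] (2) [G :- M, Q, E.]; (4) [R :- E, Q.]; (5) [U :- S, W.]. ⇒ new: G, R, U.
[2] (8) [D :- G.]. ⇒ new: D.
[3] (7) [C :- D, U.]. ⇒ new: C.

C, D, E, G, H, L, M, N, P, Q, R, S, U, W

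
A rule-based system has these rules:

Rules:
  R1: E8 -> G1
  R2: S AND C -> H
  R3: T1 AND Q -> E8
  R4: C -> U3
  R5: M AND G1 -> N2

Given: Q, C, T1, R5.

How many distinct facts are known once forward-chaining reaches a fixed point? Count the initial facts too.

Round 1 — R3, R4, derive E8, U3.
Round 2 — R1, derive G1.
Closure: {C, E8, G1, Q, R5, T1, U3} — 7 facts.

7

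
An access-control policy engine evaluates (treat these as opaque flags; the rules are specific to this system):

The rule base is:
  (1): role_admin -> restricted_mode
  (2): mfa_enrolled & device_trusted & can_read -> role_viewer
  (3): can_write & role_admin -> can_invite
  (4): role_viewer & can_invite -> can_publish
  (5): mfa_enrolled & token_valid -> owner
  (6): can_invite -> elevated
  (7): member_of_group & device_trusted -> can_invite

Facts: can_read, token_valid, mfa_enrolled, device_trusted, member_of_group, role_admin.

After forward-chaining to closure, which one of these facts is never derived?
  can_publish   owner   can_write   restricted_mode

Round 1 — (1), (2), (5), (7), derive restricted_mode, role_viewer, owner, can_invite.
Round 2 — (4), (6), derive can_publish, elevated.
Derived: owner (round 1), restricted_mode (round 1), can_publish (round 2). can_write never appears in any round.

can_write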